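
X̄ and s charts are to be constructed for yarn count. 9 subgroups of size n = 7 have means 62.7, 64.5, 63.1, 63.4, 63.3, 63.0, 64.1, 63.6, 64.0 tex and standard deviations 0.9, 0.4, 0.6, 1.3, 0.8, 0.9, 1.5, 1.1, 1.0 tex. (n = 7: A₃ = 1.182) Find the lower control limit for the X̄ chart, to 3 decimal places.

62.406

X̄̄ = (62.7 + 64.5 + 63.1 + 63.4 + 63.3 + 63.0 + 64.1 + 63.6 + 64.0) / 9 = 63.5222
s̄ = (0.9 + 0.4 + 0.6 + 1.3 + 0.8 + 0.9 + 1.5 + 1.1 + 1.0) / 9 = 0.9444
LCL = X̄̄ − A₃·s̄ = 63.5222 − 1.182 × 0.9444 = 62.4059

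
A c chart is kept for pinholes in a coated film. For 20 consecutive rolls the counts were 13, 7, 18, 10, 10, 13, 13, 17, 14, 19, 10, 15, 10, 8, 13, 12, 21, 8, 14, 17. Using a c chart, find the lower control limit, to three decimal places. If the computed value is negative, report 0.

c̄ = (13 + 7 + 18 + 10 + 10 + 13 + 13 + 17 + 14 + 19 + 10 + 15 + 10 + 8 + 13 + 12 + 21 + 8 + 14 + 17) / 20 = 262 / 20 = 13.1000
LCL = c̄ − 3√c̄ = 13.1000 − 3 × 3.6194 = 2.2418

2.242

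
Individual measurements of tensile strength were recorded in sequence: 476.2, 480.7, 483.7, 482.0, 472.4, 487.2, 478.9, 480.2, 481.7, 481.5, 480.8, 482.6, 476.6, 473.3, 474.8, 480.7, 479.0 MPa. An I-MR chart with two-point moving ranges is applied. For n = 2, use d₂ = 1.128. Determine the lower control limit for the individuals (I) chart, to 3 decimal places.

468.610

X̄ = (476.2 + 480.7 + 483.7 + 482.0 + 472.4 + 487.2 + 478.9 + 480.2 + 481.7 + 481.5 + 480.8 + 482.6 + 476.6 + 473.3 + 474.8 + 480.7 + 479.0) / 17 = 479.5471
Moving ranges: 4.5, 3.0, 1.7, 9.6, 14.8, 8.3, 1.3, 1.5, 0.2, 0.7, 1.8, 6.0, 3.3, 1.5, 5.9, 1.7; M̄R̄ = 65.8000 / 16 = 4.1125
LCL = X̄ − 3·M̄R̄/d₂ = 479.5471 − 3 × 4.1125 / 1.128 = 468.6096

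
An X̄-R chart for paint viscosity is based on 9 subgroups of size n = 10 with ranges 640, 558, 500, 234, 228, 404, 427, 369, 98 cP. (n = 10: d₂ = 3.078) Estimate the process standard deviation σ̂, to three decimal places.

124.829

R̄ = (640 + 558 + 500 + 234 + 228 + 404 + 427 + 369 + 98) / 9 = 384.2222
σ̂ = R̄ / d₂ = 384.2222 / 3.078 = 124.8285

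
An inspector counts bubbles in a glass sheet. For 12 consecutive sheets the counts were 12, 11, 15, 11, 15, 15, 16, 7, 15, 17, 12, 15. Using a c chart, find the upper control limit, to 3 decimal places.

c̄ = (12 + 11 + 15 + 11 + 15 + 15 + 16 + 7 + 15 + 17 + 12 + 15) / 12 = 161 / 12 = 13.4167
UCL = c̄ + 3√c̄ = 13.4167 + 3 × √13.4167 = 13.4167 + 3 × 3.6629 = 24.4053

24.405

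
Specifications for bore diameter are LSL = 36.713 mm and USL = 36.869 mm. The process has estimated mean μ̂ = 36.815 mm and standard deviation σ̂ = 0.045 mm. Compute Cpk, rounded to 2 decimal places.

0.40

Cpu = (USL − μ̂) / (3σ̂) = (36.869 − 36.815) / (3 × 0.045) = 0.4000; Cpl = (μ̂ − LSL) / (3σ̂) = (36.815 − 36.713) / (3 × 0.045) = 0.7556; Cpk = min(Cpu, Cpl) = 0.4000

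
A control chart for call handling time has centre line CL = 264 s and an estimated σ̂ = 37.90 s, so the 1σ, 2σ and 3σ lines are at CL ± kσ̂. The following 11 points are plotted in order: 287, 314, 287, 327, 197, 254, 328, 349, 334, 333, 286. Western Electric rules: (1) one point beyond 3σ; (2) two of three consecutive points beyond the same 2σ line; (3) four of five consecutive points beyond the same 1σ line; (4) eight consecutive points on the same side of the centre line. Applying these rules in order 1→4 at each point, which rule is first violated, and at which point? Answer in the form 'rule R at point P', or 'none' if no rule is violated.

rule 3 at point 10

Zone of each point (C = within 1σ̂, B = 1σ̂–2σ̂, A = 2σ̂–3σ̂, * = beyond 3σ̂; sign = side of CL): 1:+C, 2:+B, 3:+C, 4:+B, 5:-B, 6:-C, 7:+B, 8:+A, 9:+B, 10:+B, 11:+C
Rule 3 (four of five consecutive points beyond the same 1σ limit) is satisfied at point 10.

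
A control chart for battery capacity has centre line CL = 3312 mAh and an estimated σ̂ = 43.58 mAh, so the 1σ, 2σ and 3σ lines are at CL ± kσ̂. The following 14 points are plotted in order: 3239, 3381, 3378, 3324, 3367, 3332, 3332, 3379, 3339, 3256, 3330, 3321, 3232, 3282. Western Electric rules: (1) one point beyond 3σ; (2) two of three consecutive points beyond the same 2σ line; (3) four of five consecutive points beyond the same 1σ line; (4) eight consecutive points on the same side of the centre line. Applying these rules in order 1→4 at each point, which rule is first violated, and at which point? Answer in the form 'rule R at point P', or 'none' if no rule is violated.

rule 4 at point 9

Zone of each point (C = within 1σ̂, B = 1σ̂–2σ̂, A = 2σ̂–3σ̂, * = beyond 3σ̂; sign = side of CL): 1:-B, 2:+B, 3:+B, 4:+C, 5:+B, 6:+C, 7:+C, 8:+B, 9:+C, 10:-B, 11:+C, 12:+C, 13:-B, 14:-C
Rule 4 (eight consecutive points on the same side of the centre line) is satisfied at point 9.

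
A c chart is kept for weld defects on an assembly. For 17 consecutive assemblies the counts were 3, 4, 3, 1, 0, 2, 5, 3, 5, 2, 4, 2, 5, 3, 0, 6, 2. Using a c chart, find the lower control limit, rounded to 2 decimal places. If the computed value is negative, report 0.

c̄ = (3 + 4 + 3 + 1 + 0 + 2 + 5 + 3 + 5 + 2 + 4 + 2 + 5 + 3 + 0 + 6 + 2) / 17 = 50 / 17 = 2.9412
LCL = c̄ − 3√c̄ = 2.9412 − 3 × 1.7150 = -2.2038 → 0 (cannot be negative)

0.00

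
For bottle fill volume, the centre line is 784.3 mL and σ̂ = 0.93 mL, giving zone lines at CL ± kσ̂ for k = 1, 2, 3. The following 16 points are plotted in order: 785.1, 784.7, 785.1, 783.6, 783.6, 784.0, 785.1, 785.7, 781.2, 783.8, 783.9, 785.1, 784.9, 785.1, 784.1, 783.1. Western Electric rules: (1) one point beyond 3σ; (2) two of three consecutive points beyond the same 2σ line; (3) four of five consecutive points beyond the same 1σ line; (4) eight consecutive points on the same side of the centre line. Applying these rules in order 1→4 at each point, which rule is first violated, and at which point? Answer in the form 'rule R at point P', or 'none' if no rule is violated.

rule 1 at point 9

Zone of each point (C = within 1σ̂, B = 1σ̂–2σ̂, A = 2σ̂–3σ̂, * = beyond 3σ̂; sign = side of CL): 1:+C, 2:+C, 3:+C, 4:-C, 5:-C, 6:-C, 7:+C, 8:+B, 9:-*, 10:-C, 11:-C, 12:+C, 13:+C, 14:+C, 15:-C, 16:-B
Rule 1 (one point beyond the 3σ limits) is satisfied at point 9.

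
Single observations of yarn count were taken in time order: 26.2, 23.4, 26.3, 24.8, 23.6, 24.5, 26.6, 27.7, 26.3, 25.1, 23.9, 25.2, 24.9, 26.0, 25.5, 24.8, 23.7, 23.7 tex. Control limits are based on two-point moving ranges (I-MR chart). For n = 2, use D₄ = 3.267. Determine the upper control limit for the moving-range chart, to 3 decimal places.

Moving ranges: 2.8, 2.9, 1.5, 1.2, 0.9, 2.1, 1.1, 1.4, 1.2, 1.2, 1.3, 0.3, 1.1, 0.5, 0.7, 1.1, 0.0; M̄R̄ = 21.3000 / 17 = 1.2529
UCL_MR = D₄·M̄R̄ = 3.267 × 1.2529 = 4.0934

4.093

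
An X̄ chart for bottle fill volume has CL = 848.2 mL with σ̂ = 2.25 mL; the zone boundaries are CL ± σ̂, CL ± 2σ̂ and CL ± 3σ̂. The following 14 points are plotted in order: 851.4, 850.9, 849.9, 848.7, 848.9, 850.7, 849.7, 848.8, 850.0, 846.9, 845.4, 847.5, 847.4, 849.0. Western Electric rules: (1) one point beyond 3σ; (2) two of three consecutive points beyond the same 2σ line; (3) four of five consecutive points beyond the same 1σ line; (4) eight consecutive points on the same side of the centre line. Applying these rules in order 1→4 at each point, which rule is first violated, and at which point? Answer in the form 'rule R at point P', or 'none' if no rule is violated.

rule 4 at point 8

Zone of each point (C = within 1σ̂, B = 1σ̂–2σ̂, A = 2σ̂–3σ̂, * = beyond 3σ̂; sign = side of CL): 1:+B, 2:+B, 3:+C, 4:+C, 5:+C, 6:+B, 7:+C, 8:+C, 9:+C, 10:-C, 11:-B, 12:-C, 13:-C, 14:+C
Rule 4 (eight consecutive points on the same side of the centre line) is satisfied at point 8.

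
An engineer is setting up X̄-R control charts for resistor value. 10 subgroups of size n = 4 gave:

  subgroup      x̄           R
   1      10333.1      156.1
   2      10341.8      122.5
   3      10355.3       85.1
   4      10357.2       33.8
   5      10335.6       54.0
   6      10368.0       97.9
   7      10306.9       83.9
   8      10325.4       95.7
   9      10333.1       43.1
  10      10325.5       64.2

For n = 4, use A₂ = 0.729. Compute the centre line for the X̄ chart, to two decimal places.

X̄̄ = (10333.1 + 10341.8 + 10355.3 + 10357.2 + 10335.6 + 10368.0 + 10306.9 + 10325.4 + 10333.1 + 10325.5) / 10 = 103381.9000 / 10 = 10338.1900
CL = X̄̄ = 10338.1900

10338.19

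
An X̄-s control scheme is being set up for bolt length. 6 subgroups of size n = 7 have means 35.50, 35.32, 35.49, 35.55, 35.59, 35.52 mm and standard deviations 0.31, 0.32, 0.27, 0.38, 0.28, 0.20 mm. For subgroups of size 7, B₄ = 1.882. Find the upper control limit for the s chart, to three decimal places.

s̄ = (0.31 + 0.32 + 0.27 + 0.38 + 0.28 + 0.20) / 6 = 0.2933
UCL_s = B₄·s̄ = 1.882 × 0.2933 = 0.5521

0.552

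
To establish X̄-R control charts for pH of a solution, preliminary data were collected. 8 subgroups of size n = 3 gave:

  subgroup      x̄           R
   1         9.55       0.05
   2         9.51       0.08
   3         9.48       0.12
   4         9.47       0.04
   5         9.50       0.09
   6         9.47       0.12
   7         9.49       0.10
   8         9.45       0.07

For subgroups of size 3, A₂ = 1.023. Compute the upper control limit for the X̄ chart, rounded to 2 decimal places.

X̄̄ = (9.55 + 9.51 + 9.48 + 9.47 + 9.50 + 9.47 + 9.49 + 9.45) / 8 = 75.9200 / 8 = 9.4900
R̄ = (0.05 + 0.08 + 0.12 + 0.04 + 0.09 + 0.12 + 0.10 + 0.07) / 8 = 0.6700 / 8 = 0.0838
UCL = X̄̄ + A₂·R̄ = 9.4900 + 1.023 × 0.0838 = 9.5757

9.58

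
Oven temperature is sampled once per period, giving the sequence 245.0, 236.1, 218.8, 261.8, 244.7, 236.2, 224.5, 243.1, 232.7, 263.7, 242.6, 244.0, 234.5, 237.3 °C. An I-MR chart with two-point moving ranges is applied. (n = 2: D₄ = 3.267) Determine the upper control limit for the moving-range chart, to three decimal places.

Moving ranges: 8.9, 17.3, 43.0, 17.1, 8.5, 11.7, 18.6, 10.4, 31.0, 21.1, 1.4, 9.5, 2.8; M̄R̄ = 201.3000 / 13 = 15.4846
UCL_MR = D₄·M̄R̄ = 3.267 × 15.4846 = 50.5882

50.588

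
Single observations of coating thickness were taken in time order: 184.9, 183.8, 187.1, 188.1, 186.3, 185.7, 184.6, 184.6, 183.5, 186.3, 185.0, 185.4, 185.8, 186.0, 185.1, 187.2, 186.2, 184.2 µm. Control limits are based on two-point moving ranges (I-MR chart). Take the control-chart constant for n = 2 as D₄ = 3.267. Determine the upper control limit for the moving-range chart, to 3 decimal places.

Moving ranges: 1.1, 3.3, 1.0, 1.8, 0.6, 1.1, 0.0, 1.1, 2.8, 1.3, 0.4, 0.4, 0.2, 0.9, 2.1, 1.0, 2.0; M̄R̄ = 21.1000 / 17 = 1.2412
UCL_MR = D₄·M̄R̄ = 3.267 × 1.2412 = 4.0549

4.055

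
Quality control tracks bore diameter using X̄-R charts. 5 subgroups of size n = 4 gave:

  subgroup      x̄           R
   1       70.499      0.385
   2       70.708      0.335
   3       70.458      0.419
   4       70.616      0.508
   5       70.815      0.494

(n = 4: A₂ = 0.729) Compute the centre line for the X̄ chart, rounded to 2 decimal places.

70.62

X̄̄ = (70.499 + 70.708 + 70.458 + 70.616 + 70.815) / 5 = 353.0960 / 5 = 70.6192
CL = X̄̄ = 70.6192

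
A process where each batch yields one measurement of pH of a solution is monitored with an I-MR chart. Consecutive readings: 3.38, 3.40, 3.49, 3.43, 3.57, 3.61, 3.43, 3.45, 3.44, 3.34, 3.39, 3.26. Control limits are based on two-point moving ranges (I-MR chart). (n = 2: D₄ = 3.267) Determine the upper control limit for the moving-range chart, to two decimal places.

0.25

Moving ranges: 0.02, 0.09, 0.06, 0.14, 0.04, 0.18, 0.02, 0.01, 0.10, 0.05, 0.13; M̄R̄ = 0.8400 / 11 = 0.0764
UCL_MR = D₄·M̄R̄ = 3.267 × 0.0764 = 0.2495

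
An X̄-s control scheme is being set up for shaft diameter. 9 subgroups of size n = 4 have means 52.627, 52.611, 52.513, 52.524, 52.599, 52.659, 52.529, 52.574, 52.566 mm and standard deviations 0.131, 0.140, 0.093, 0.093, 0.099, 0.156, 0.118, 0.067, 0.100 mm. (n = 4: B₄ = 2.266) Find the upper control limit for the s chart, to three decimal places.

s̄ = (0.131 + 0.140 + 0.093 + 0.093 + 0.099 + 0.156 + 0.118 + 0.067 + 0.100) / 9 = 0.1108
UCL_s = B₄·s̄ = 2.266 × 0.1108 = 0.2510

0.251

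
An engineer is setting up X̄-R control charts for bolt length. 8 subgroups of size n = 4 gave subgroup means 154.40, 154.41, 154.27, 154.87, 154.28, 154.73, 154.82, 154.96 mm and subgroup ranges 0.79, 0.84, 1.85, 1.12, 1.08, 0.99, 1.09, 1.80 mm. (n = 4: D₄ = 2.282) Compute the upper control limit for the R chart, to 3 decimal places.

R̄ = (0.79 + 0.84 + 1.85 + 1.12 + 1.08 + 0.99 + 1.09 + 1.80) / 8 = 9.5600 / 8 = 1.1950
UCL_R = D₄·R̄ = 2.282 × 1.1950 = 2.7270

2.727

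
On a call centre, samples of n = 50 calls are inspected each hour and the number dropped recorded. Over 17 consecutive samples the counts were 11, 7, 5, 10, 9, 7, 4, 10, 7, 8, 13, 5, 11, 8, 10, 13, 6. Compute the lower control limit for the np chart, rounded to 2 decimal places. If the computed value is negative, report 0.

p̄ = Σdᵢ / (k·n) = 144 / (17 × 50) = 0.16941
LCL = np̄ − 3·√(np̄(1−p̄)) = 8.4706 − 3 × 2.6525 = 0.5132

0.51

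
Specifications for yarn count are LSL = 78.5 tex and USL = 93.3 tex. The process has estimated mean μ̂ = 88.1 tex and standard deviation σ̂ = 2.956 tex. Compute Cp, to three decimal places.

0.834

Cp = (USL − LSL) / (6σ̂) = (93.3 − 78.5) / (6 × 2.956) = 14.8000 / 17.7360 = 0.8345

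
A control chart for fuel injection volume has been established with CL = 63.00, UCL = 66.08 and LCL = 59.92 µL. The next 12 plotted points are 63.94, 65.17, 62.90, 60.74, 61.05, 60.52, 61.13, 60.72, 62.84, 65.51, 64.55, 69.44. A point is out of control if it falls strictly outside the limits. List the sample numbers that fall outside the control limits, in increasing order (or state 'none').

Compare each point to [59.92, 66.08]: sample 12 = 69.44 > UCL.

12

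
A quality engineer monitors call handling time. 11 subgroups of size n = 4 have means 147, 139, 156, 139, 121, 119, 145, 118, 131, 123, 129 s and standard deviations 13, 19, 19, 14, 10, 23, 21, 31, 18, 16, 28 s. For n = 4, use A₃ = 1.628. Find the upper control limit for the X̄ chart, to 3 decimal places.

164.740

X̄̄ = (147 + 139 + 156 + 139 + 121 + 119 + 145 + 118 + 131 + 123 + 129) / 11 = 133.3636
s̄ = (13 + 19 + 19 + 14 + 10 + 23 + 21 + 31 + 18 + 16 + 28) / 11 = 19.2727
UCL = X̄̄ + A₃·s̄ = 133.3636 + 1.628 × 19.2727 = 164.7396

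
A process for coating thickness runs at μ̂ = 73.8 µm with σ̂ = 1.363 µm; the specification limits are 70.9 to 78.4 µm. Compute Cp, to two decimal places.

0.92

Cp = (USL − LSL) / (6σ̂) = (78.4 − 70.9) / (6 × 1.363) = 7.5000 / 8.1780 = 0.9171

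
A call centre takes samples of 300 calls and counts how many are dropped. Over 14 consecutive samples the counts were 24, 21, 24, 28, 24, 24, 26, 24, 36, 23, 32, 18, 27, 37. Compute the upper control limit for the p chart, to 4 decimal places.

p̄ = Σdᵢ / (k·n) = 368 / (14 × 300) = 0.08762
UCL = p̄ + 3·√(p̄(1−p̄)/n) = 0.08762 + 3 × √(0.08762×0.91238/300) = 0.08762 + 3 × 0.01632 = 0.13659

0.1366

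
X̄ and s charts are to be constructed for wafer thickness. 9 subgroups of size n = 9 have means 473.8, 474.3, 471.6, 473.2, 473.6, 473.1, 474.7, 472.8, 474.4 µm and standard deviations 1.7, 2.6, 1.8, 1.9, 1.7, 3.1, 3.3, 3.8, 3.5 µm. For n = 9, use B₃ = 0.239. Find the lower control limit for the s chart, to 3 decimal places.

s̄ = (1.7 + 2.6 + 1.8 + 1.9 + 1.7 + 3.1 + 3.3 + 3.8 + 3.5) / 9 = 2.6000
LCL_s = B₃·s̄ = 0.239 × 2.6000 = 0.6214

0.621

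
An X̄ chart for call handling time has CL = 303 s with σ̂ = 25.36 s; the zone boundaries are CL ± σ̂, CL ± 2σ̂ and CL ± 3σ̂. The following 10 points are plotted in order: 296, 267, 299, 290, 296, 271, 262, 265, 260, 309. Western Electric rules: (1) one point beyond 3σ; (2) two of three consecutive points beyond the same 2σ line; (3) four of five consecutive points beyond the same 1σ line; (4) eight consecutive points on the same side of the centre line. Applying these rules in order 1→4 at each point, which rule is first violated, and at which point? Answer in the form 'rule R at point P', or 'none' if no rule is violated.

Zone of each point (C = within 1σ̂, B = 1σ̂–2σ̂, A = 2σ̂–3σ̂, * = beyond 3σ̂; sign = side of CL): 1:-C, 2:-B, 3:-C, 4:-C, 5:-C, 6:-B, 7:-B, 8:-B, 9:-B, 10:+C
Rule 4 (eight consecutive points on the same side of the centre line) is satisfied at point 8.

rule 4 at point 8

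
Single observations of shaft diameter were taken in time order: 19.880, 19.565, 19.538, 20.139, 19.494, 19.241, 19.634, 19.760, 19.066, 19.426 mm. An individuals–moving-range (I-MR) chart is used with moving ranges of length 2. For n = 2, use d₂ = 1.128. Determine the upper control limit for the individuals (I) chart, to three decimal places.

X̄ = (19.880 + 19.565 + 19.538 + 20.139 + 19.494 + 19.241 + 19.634 + 19.760 + 19.066 + 19.426) / 10 = 19.5743
Moving ranges: 0.315, 0.027, 0.601, 0.645, 0.253, 0.393, 0.126, 0.694, 0.360; M̄R̄ = 3.4140 / 9 = 0.3793
UCL = X̄ + 3·M̄R̄/d₂ = 19.5743 + 3 × 0.3793 / 1.128 = 20.5832

20.583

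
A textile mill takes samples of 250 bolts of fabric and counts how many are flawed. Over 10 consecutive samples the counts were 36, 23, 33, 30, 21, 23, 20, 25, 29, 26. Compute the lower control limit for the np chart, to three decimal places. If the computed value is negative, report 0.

p̄ = Σdᵢ / (k·n) = 266 / (10 × 250) = 0.10640
LCL = np̄ − 3·√(np̄(1−p̄)) = 26.6000 − 3 × 4.8754 = 11.9737

11.974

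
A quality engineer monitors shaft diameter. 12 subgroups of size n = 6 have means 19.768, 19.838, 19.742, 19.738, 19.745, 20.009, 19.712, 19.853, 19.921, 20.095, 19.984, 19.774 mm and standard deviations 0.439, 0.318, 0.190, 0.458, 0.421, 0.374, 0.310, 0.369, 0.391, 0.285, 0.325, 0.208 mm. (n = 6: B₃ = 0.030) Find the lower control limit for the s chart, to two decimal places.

s̄ = (0.439 + 0.318 + 0.190 + 0.458 + 0.421 + 0.374 + 0.310 + 0.369 + 0.391 + 0.285 + 0.325 + 0.208) / 12 = 0.3407
LCL_s = B₃·s̄ = 0.030 × 0.3407 = 0.0102

0.01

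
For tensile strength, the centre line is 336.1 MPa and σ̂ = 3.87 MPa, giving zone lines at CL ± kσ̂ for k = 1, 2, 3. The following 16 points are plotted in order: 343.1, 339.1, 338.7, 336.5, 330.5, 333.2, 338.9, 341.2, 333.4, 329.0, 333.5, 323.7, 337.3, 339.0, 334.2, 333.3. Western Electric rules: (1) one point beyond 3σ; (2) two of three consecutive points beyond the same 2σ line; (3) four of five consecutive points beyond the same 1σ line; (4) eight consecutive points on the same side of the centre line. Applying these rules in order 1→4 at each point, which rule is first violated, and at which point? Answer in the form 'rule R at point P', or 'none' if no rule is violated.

rule 1 at point 12

Zone of each point (C = within 1σ̂, B = 1σ̂–2σ̂, A = 2σ̂–3σ̂, * = beyond 3σ̂; sign = side of CL): 1:+B, 2:+C, 3:+C, 4:+C, 5:-B, 6:-C, 7:+C, 8:+B, 9:-C, 10:-B, 11:-C, 12:-*, 13:+C, 14:+C, 15:-C, 16:-C
Rule 1 (one point beyond the 3σ limits) is satisfied at point 12.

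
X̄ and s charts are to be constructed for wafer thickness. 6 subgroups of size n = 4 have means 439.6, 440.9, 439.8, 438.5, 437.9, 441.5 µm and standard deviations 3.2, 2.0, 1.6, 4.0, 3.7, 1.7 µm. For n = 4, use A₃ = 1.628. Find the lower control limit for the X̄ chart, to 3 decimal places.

X̄̄ = (439.6 + 440.9 + 439.8 + 438.5 + 437.9 + 441.5) / 6 = 439.7000
s̄ = (3.2 + 2.0 + 1.6 + 4.0 + 3.7 + 1.7) / 6 = 2.7000
LCL = X̄̄ − A₃·s̄ = 439.7000 − 1.628 × 2.7000 = 435.3044

435.304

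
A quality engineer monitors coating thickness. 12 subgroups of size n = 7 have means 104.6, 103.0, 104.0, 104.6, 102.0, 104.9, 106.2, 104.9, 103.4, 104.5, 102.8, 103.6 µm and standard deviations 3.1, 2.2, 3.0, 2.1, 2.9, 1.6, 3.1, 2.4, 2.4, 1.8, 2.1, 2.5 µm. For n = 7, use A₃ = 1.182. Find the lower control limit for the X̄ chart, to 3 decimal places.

X̄̄ = (104.6 + 103.0 + 104.0 + 104.6 + 102.0 + 104.9 + 106.2 + 104.9 + 103.4 + 104.5 + 102.8 + 103.6) / 12 = 104.0417
s̄ = (3.1 + 2.2 + 3.0 + 2.1 + 2.9 + 1.6 + 3.1 + 2.4 + 2.4 + 1.8 + 2.1 + 2.5) / 12 = 2.4333
LCL = X̄̄ − A₃·s̄ = 104.0417 − 1.182 × 2.4333 = 101.1655

101.165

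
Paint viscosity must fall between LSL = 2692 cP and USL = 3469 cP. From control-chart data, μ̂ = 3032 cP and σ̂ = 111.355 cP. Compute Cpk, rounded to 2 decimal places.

1.02

Cpu = (USL − μ̂) / (3σ̂) = (3469 − 3032) / (3 × 111.355) = 1.3081; Cpl = (μ̂ − LSL) / (3σ̂) = (3032 − 2692) / (3 × 111.355) = 1.0178; Cpk = min(Cpu, Cpl) = 1.0178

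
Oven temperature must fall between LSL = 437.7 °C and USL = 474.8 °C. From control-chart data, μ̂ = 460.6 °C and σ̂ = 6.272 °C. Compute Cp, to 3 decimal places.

Cp = (USL − LSL) / (6σ̂) = (474.8 − 437.7) / (6 × 6.272) = 37.1000 / 37.6320 = 0.9859

0.986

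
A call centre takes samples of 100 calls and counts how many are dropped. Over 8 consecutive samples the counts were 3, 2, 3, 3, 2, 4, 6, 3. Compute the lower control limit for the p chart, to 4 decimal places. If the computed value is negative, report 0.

p̄ = Σdᵢ / (k·n) = 26 / (8 × 100) = 0.03250
LCL = p̄ − 3·√(p̄(1−p̄)/n) = 0.03250 − 3 × 0.01773 = -0.02070 → 0 (negative, so LCL = 0)

0.0000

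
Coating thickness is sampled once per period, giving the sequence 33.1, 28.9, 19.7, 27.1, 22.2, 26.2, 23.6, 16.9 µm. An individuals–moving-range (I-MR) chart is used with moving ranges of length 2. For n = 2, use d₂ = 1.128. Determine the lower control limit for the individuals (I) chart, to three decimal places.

9.895

X̄ = (33.1 + 28.9 + 19.7 + 27.1 + 22.2 + 26.2 + 23.6 + 16.9) / 8 = 24.7125
Moving ranges: 4.2, 9.2, 7.4, 4.9, 4.0, 2.6, 6.7; M̄R̄ = 39.0000 / 7 = 5.5714
LCL = X̄ − 3·M̄R̄/d₂ = 24.7125 − 3 × 5.5714 / 1.128 = 9.8949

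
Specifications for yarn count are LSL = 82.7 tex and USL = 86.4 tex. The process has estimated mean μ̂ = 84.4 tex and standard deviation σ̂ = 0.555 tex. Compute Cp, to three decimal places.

Cp = (USL − LSL) / (6σ̂) = (86.4 − 82.7) / (6 × 0.555) = 3.7000 / 3.3300 = 1.1111

1.111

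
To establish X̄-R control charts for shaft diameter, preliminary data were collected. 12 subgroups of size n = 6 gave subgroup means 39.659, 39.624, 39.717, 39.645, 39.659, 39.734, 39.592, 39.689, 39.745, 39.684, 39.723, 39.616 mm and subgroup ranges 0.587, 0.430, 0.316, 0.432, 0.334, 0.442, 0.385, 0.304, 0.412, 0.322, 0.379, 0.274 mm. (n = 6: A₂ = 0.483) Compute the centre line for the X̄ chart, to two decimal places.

39.67

X̄̄ = (39.659 + 39.624 + 39.717 + 39.645 + 39.659 + 39.734 + 39.592 + 39.689 + 39.745 + 39.684 + 39.723 + 39.616) / 12 = 476.0870 / 12 = 39.6739
CL = X̄̄ = 39.6739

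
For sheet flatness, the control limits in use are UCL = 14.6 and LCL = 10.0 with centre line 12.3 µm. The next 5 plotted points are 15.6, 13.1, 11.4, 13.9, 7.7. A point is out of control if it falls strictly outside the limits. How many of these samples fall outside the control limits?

2

Compare each point to [10.0, 14.6]: sample 1 = 15.6 > UCL; sample 5 = 7.7 < LCL.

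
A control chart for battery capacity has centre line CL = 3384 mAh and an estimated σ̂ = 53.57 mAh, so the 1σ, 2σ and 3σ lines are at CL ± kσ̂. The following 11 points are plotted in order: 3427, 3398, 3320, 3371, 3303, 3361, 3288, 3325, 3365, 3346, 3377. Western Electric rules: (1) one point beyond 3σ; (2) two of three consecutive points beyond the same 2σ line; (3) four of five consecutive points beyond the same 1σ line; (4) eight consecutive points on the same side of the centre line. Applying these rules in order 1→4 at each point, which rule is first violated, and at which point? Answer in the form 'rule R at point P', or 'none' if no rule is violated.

Zone of each point (C = within 1σ̂, B = 1σ̂–2σ̂, A = 2σ̂–3σ̂, * = beyond 3σ̂; sign = side of CL): 1:+C, 2:+C, 3:-B, 4:-C, 5:-B, 6:-C, 7:-B, 8:-B, 9:-C, 10:-C, 11:-C
Rule 4 (eight consecutive points on the same side of the centre line) is satisfied at point 10.

rule 4 at point 10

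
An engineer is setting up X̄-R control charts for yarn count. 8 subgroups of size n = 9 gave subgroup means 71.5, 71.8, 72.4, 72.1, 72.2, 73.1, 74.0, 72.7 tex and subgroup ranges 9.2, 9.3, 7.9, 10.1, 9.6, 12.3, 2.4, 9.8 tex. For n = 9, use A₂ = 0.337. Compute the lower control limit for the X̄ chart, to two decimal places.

X̄̄ = (71.5 + 71.8 + 72.4 + 72.1 + 72.2 + 73.1 + 74.0 + 72.7) / 8 = 579.8000 / 8 = 72.4750
R̄ = (9.2 + 9.3 + 7.9 + 10.1 + 9.6 + 12.3 + 2.4 + 9.8) / 8 = 70.6000 / 8 = 8.8250
LCL = X̄̄ − A₂·R̄ = 72.4750 − 0.337 × 8.8250 = 69.5010

69.50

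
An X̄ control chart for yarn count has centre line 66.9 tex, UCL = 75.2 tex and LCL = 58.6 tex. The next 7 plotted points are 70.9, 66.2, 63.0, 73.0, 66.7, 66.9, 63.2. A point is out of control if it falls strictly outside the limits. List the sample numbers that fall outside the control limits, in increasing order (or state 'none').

none

All 7 points lie within [58.6, 75.2].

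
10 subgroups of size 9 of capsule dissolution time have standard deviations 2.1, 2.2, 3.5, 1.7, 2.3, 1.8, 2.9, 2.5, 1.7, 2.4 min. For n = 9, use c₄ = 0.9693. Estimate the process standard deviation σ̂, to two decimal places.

s̄ = (2.1 + 2.2 + 3.5 + 1.7 + 2.3 + 1.8 + 2.9 + 2.5 + 1.7 + 2.4) / 10 = 2.3100
σ̂ = s̄ / c₄ = 2.3100 / 0.9693 = 2.3832

2.38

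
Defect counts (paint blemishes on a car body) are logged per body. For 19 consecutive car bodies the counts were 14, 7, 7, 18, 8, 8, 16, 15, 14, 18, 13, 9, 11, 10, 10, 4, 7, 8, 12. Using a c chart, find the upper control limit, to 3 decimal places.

20.950

c̄ = (14 + 7 + 7 + 18 + 8 + 8 + 16 + 15 + 14 + 18 + 13 + 9 + 11 + 10 + 10 + 4 + 7 + 8 + 12) / 19 = 209 / 19 = 11.0000
UCL = c̄ + 3√c̄ = 11.0000 + 3 × √11.0000 = 11.0000 + 3 × 3.3166 = 20.9499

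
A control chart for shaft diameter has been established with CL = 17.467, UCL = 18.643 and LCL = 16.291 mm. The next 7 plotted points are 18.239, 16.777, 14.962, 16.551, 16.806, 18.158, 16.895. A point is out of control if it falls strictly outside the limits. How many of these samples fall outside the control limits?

1

Compare each point to [16.291, 18.643]: sample 3 = 14.962 < LCL.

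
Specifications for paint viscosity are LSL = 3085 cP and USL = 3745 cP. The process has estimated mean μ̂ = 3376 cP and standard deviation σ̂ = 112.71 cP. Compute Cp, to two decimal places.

Cp = (USL − LSL) / (6σ̂) = (3745 − 3085) / (6 × 112.71) = 660.0000 / 676.2600 = 0.9760

0.98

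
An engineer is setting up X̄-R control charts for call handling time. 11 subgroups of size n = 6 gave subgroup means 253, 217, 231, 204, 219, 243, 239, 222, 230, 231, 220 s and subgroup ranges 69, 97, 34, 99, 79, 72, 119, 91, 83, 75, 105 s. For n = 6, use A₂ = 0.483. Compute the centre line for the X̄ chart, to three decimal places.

X̄̄ = (253 + 217 + 231 + 204 + 219 + 243 + 239 + 222 + 230 + 231 + 220) / 11 = 2509.0000 / 11 = 228.0909
CL = X̄̄ = 228.0909

228.091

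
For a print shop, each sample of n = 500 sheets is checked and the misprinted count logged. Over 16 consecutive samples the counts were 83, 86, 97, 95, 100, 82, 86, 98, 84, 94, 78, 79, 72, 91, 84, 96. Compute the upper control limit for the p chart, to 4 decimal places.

p̄ = Σdᵢ / (k·n) = 1405 / (16 × 500) = 0.17563
UCL = p̄ + 3·√(p̄(1−p̄)/n) = 0.17563 + 3 × √(0.17563×0.82437/500) = 0.17563 + 3 × 0.01702 = 0.22667

0.2267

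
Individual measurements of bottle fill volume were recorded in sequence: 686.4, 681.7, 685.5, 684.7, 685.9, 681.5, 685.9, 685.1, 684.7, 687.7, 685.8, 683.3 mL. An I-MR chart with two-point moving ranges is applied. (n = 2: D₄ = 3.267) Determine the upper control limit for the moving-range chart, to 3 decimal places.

8.286

Moving ranges: 4.7, 3.8, 0.8, 1.2, 4.4, 4.4, 0.8, 0.4, 3.0, 1.9, 2.5; M̄R̄ = 27.9000 / 11 = 2.5364
UCL_MR = D₄·M̄R̄ = 3.267 × 2.5364 = 8.2863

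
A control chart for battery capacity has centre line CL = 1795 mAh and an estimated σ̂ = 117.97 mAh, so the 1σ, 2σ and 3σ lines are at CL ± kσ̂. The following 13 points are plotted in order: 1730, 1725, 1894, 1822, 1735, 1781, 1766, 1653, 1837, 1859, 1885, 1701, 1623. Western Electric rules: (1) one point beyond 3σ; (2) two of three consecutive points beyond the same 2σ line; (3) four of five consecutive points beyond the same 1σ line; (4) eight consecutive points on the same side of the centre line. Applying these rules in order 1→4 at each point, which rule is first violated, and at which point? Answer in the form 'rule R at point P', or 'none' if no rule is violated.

none

Zone of each point (C = within 1σ̂, B = 1σ̂–2σ̂, A = 2σ̂–3σ̂, * = beyond 3σ̂; sign = side of CL): 1:-C, 2:-C, 3:+C, 4:+C, 5:-C, 6:-C, 7:-C, 8:-B, 9:+C, 10:+C, 11:+C, 12:-C, 13:-B
No rule fires across all 13 points.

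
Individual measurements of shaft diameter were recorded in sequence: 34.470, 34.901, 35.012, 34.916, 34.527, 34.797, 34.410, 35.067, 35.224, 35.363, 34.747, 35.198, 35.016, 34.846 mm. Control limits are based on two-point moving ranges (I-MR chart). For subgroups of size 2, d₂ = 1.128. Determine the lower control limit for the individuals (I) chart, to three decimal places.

34.063

X̄ = (34.470 + 34.901 + 35.012 + 34.916 + 34.527 + 34.797 + 34.410 + 35.067 + 35.224 + 35.363 + 34.747 + 35.198 + 35.016 + 34.846) / 14 = 34.8924
Moving ranges: 0.431, 0.111, 0.096, 0.389, 0.270, 0.387, 0.657, 0.157, 0.139, 0.616, 0.451, 0.182, 0.170; M̄R̄ = 4.0560 / 13 = 0.3120
LCL = X̄ − 3·M̄R̄/d₂ = 34.8924 − 3 × 0.3120 / 1.128 = 34.0626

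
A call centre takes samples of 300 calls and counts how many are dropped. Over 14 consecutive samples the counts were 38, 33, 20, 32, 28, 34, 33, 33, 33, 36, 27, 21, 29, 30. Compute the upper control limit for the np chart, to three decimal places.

46.203

p̄ = Σdᵢ / (k·n) = 427 / (14 × 300) = 0.10167
UCL = np̄ + 3·√(np̄(1−p̄)) = 30.5000 + 3 × √(30.5000×0.89833) = 30.5000 + 3 × 5.2344 = 46.2033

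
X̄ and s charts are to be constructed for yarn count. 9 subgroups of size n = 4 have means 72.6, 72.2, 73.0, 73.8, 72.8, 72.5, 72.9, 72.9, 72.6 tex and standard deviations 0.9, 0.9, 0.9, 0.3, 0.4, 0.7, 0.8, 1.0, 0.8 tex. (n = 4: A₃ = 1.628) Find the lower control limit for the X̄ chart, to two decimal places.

X̄̄ = (72.6 + 72.2 + 73.0 + 73.8 + 72.8 + 72.5 + 72.9 + 72.9 + 72.6) / 9 = 72.8111
s̄ = (0.9 + 0.9 + 0.9 + 0.3 + 0.4 + 0.7 + 0.8 + 1.0 + 0.8) / 9 = 0.7444
LCL = X̄̄ − A₃·s̄ = 72.8111 − 1.628 × 0.7444 = 71.5992

71.60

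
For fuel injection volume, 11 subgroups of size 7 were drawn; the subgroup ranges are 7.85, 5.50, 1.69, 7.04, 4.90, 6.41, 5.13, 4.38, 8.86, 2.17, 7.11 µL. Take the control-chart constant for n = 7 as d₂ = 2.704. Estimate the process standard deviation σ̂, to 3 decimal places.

2.052

R̄ = (7.85 + 5.50 + 1.69 + 7.04 + 4.90 + 6.41 + 5.13 + 4.38 + 8.86 + 2.17 + 7.11) / 11 = 5.5491
σ̂ = R̄ / d₂ = 5.5491 / 2.704 = 2.0522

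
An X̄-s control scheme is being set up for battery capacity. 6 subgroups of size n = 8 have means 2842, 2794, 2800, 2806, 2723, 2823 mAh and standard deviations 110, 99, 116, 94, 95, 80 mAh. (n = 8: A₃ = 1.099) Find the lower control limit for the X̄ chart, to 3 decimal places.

X̄̄ = (2842 + 2794 + 2800 + 2806 + 2723 + 2823) / 6 = 2798.0000
s̄ = (110 + 99 + 116 + 94 + 95 + 80) / 6 = 99.0000
LCL = X̄̄ − A₃·s̄ = 2798.0000 − 1.099 × 99.0000 = 2689.1990

2689.199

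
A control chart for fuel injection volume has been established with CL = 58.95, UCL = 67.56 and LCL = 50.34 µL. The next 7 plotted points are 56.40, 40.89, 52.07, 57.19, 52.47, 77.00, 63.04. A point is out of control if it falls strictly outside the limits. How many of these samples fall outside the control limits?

Compare each point to [50.34, 67.56]: sample 2 = 40.89 < LCL; sample 6 = 77.00 > UCL.

2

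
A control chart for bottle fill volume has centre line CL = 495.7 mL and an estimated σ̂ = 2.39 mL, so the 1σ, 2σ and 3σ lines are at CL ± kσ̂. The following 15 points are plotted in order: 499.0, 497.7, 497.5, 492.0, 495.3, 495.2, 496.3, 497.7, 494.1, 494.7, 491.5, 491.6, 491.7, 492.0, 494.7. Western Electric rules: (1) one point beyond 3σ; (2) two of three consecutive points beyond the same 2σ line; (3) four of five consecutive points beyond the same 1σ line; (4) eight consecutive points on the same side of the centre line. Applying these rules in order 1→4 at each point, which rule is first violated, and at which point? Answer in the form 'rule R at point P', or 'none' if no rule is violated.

Zone of each point (C = within 1σ̂, B = 1σ̂–2σ̂, A = 2σ̂–3σ̂, * = beyond 3σ̂; sign = side of CL): 1:+B, 2:+C, 3:+C, 4:-B, 5:-C, 6:-C, 7:+C, 8:+C, 9:-C, 10:-C, 11:-B, 12:-B, 13:-B, 14:-B, 15:-C
Rule 3 (four of five consecutive points beyond the same 1σ limit) is satisfied at point 14.

rule 3 at point 14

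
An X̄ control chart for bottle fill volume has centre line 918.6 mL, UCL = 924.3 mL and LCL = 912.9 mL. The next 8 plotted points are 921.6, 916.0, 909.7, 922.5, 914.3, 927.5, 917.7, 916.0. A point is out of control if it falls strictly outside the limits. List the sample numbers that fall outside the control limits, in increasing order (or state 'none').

3, 6

Compare each point to [912.9, 924.3]: sample 3 = 909.7 < LCL; sample 6 = 927.5 > UCL.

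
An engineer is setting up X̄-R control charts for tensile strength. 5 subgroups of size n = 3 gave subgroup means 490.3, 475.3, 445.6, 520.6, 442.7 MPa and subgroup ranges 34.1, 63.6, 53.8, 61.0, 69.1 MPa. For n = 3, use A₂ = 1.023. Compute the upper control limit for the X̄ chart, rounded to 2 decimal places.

X̄̄ = (490.3 + 475.3 + 445.6 + 520.6 + 442.7) / 5 = 2374.5000 / 5 = 474.9000
R̄ = (34.1 + 63.6 + 53.8 + 61.0 + 69.1) / 5 = 281.6000 / 5 = 56.3200
UCL = X̄̄ + A₂·R̄ = 474.9000 + 1.023 × 56.3200 = 532.5154

532.52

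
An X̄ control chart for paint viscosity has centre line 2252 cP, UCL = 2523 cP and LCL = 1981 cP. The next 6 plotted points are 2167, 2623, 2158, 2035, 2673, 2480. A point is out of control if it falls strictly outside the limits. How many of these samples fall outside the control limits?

2

Compare each point to [1981, 2523]: sample 2 = 2623 > UCL; sample 5 = 2673 > UCL.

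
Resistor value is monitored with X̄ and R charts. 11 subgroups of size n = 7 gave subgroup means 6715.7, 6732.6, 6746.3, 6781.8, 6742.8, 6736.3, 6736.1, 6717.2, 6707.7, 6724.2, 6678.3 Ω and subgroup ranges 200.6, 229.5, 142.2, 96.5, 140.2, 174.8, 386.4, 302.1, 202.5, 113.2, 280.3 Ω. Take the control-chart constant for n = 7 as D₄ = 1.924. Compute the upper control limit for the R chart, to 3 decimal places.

R̄ = (200.6 + 229.5 + 142.2 + 96.5 + 140.2 + 174.8 + 386.4 + 302.1 + 202.5 + 113.2 + 280.3) / 11 = 2268.3000 / 11 = 206.2091
UCL_R = D₄·R̄ = 1.924 × 206.2091 = 396.7463

396.746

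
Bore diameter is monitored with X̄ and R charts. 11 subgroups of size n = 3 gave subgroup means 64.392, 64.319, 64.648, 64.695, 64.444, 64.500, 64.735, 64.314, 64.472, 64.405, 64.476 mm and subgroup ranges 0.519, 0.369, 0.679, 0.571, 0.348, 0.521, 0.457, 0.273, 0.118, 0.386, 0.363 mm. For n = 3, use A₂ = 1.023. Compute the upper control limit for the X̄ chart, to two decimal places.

64.92

X̄̄ = (64.392 + 64.319 + 64.648 + 64.695 + 64.444 + 64.500 + 64.735 + 64.314 + 64.472 + 64.405 + 64.476) / 11 = 709.4000 / 11 = 64.4909
R̄ = (0.519 + 0.369 + 0.679 + 0.571 + 0.348 + 0.521 + 0.457 + 0.273 + 0.118 + 0.386 + 0.363) / 11 = 4.6040 / 11 = 0.4185
UCL = X̄̄ + A₂·R̄ = 64.4909 + 1.023 × 0.4185 = 64.9191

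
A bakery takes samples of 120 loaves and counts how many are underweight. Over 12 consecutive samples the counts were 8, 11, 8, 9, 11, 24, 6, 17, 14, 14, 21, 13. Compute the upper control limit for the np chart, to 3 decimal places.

23.214

p̄ = Σdᵢ / (k·n) = 156 / (12 × 120) = 0.10833
UCL = np̄ + 3·√(np̄(1−p̄)) = 13.0000 + 3 × √(13.0000×0.89167) = 13.0000 + 3 × 3.4047 = 23.2140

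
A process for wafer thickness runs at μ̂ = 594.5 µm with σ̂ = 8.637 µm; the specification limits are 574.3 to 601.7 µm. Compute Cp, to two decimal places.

Cp = (USL − LSL) / (6σ̂) = (601.7 − 574.3) / (6 × 8.637) = 27.4000 / 51.8220 = 0.5287

0.53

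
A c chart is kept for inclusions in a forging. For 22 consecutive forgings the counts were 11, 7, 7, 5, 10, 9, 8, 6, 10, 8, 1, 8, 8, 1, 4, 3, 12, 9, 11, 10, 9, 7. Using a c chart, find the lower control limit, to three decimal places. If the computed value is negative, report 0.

c̄ = (11 + 7 + 7 + 5 + 10 + 9 + 8 + 6 + 10 + 8 + 1 + 8 + 8 + 1 + 4 + 3 + 12 + 9 + 11 + 10 + 9 + 7) / 22 = 164 / 22 = 7.4545
LCL = c̄ − 3√c̄ = 7.4545 − 3 × 2.7303 = -0.7364 → 0 (cannot be negative)

0.000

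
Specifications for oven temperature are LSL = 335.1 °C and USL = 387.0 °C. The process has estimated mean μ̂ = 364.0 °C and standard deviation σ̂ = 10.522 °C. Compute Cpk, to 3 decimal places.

Cpu = (USL − μ̂) / (3σ̂) = (387.0 − 364.0) / (3 × 10.522) = 0.7286; Cpl = (μ̂ − LSL) / (3σ̂) = (364.0 − 335.1) / (3 × 10.522) = 0.9155; Cpk = min(Cpu, Cpl) = 0.7286

0.729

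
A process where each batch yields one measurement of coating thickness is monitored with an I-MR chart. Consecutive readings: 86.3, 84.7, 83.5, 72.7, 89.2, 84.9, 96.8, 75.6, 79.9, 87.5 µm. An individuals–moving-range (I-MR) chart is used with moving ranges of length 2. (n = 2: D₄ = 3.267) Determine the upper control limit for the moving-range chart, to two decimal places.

28.82

Moving ranges: 1.6, 1.2, 10.8, 16.5, 4.3, 11.9, 21.2, 4.3, 7.6; M̄R̄ = 79.4000 / 9 = 8.8222
UCL_MR = D₄·M̄R̄ = 3.267 × 8.8222 = 28.8222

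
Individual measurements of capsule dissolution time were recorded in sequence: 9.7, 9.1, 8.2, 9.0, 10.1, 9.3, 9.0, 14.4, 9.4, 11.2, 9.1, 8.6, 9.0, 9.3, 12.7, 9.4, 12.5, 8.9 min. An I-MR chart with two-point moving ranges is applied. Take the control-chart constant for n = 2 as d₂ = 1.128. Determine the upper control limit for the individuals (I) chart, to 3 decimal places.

15.164

X̄ = (9.7 + 9.1 + 8.2 + 9.0 + 10.1 + 9.3 + 9.0 + 14.4 + 9.4 + 11.2 + 9.1 + 8.6 + 9.0 + 9.3 + 12.7 + 9.4 + 12.5 + 8.9) / 18 = 9.9389
Moving ranges: 0.6, 0.9, 0.8, 1.1, 0.8, 0.3, 5.4, 5.0, 1.8, 2.1, 0.5, 0.4, 0.3, 3.4, 3.3, 3.1, 3.6; M̄R̄ = 33.4000 / 17 = 1.9647
UCL = X̄ + 3·M̄R̄/d₂ = 9.9389 + 3 × 1.9647 / 1.128 = 15.1642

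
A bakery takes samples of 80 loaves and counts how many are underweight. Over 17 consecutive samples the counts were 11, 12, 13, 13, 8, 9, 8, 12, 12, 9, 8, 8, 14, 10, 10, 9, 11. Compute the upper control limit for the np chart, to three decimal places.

p̄ = Σdᵢ / (k·n) = 177 / (17 × 80) = 0.13015
UCL = np̄ + 3·√(np̄(1−p̄)) = 10.4118 + 3 × √(10.4118×0.86985) = 10.4118 + 3 × 3.0094 = 19.4401

19.440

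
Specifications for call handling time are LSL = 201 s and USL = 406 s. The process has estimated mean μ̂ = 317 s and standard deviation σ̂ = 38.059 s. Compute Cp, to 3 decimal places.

Cp = (USL − LSL) / (6σ̂) = (406 − 201) / (6 × 38.059) = 205.0000 / 228.3540 = 0.8977

0.898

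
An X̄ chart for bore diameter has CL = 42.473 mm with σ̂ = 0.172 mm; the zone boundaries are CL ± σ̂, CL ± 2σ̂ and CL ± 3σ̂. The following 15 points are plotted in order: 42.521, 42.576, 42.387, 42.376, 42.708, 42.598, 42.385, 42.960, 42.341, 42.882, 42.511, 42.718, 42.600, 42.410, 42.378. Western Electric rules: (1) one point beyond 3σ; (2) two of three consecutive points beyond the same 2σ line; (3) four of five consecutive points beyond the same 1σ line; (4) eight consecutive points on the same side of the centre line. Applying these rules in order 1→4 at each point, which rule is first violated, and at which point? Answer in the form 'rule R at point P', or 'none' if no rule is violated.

Zone of each point (C = within 1σ̂, B = 1σ̂–2σ̂, A = 2σ̂–3σ̂, * = beyond 3σ̂; sign = side of CL): 1:+C, 2:+C, 3:-C, 4:-C, 5:+B, 6:+C, 7:-C, 8:+A, 9:-C, 10:+A, 11:+C, 12:+B, 13:+C, 14:-C, 15:-C
Rule 2 (two of three consecutive points beyond the same 2σ limit) is satisfied at point 10.

rule 2 at point 10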